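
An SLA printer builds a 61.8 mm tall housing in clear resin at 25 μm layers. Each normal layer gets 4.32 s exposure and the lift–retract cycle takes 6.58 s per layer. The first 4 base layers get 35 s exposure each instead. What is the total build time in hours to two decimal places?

Layer count = ceil(61.8 / 0.025) = 2472.
Base layers = 4 × (35 + 6.58) = 166.32 s.
Remaining layers: 2468 × (4.32 + 6.58) → 26901.2 s.
Total = 166.32 + 26901.2 = 27067.52 s = 7.52 hours.

7.52 hours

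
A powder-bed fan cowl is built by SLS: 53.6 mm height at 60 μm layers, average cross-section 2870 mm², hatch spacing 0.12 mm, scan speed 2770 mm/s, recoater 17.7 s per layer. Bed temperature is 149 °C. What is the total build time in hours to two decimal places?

6.54 hours

Number of layers: 53.6 / 0.06 → 894 (rounded up).
Hatch length per layer: 2870 / 0.12 → 23916.7 mm.
Scan time per layer = 23916.7 / 2770 = 8.6342 s.
Layer cycle = 8.6342 + 17.7, so 26.3342 s.
894 layers × 26.3342 s/layer = 23542.7748 s, i.e. 6.54 hours.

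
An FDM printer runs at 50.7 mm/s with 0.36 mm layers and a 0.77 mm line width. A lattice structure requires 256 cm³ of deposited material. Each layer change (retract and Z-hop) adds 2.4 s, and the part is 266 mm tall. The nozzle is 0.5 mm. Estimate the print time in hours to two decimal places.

Extrusion cross-section = 0.36 × 0.77, so 0.2772 mm².
Total extruded path = 256000/0.2772 = 923520.9 mm.
Time extruding = 923520.9 / 50.7 = 18215.4 s.
Layers = ⌈266/0.36⌉ = 739.
Non-print overhead: 739 × 2.4 → 1773.6 s.
Total = 18215.4 + 1773.6 = 19989 s = 5.55 hours.

5.55 hours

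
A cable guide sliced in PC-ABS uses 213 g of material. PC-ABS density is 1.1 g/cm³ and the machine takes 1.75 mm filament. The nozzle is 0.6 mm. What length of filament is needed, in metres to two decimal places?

80.50 m

Extruded volume: 213/1.1 = 193.6364 cm³ (193636.4 mm³).
A = π r² = π × 0.875² = 2.4053 mm².
Length = 193636.4 / 2.4053 = 80504.05 mm = 80.50 m.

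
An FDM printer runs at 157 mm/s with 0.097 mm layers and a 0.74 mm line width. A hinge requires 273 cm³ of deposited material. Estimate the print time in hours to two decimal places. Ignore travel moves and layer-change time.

6.73 hours

Extrusion cross-section = 0.097 × 0.74 = 0.07178 mm².
Path length: 273000 mm³ / 0.07178 mm² → 3803287.8 mm.
Time extruding = 3803287.8 / 157, so 24224.8 s.
In the requested units: 24224.8 s = 6.73 hours.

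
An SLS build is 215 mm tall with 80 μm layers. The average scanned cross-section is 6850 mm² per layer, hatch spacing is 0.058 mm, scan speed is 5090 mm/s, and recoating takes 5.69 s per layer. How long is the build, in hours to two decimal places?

Layer count = ceil(215 / 0.08) = 2688.
Hatch length per layer = 6850 / 0.058 = 118103.4 mm.
Per-layer scan time: 118103.4 / 5090 → 23.203 s.
Layer cycle: 23.203 + 5.69 → 28.893 s.
Build time = 2688 × 28.893 = 77664.384 s = 21.57 hours.

21.57 hours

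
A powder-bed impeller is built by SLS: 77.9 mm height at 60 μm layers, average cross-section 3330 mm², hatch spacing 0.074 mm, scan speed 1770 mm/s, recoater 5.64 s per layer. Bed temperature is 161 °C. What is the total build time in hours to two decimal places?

11.21 hours

Layer count = ceil(77.9 / 0.06) = 1299.
Hatch length per layer = 3330 / 0.074, so 45000 mm.
Laser time per layer = 45000 / 1770, so 25.4237 s.
Layer cycle: 25.4237 + 5.64 → 31.0637 s.
Build time = 1299 × 31.0637 = 40351.7463 s = 11.21 hours.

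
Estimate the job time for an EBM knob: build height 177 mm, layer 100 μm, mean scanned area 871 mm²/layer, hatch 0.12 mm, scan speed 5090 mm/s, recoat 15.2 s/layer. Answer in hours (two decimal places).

8.17 hours

Layer count = ceil(177 / 0.1) = 1770.
Hatch length per layer = 871 / 0.12 = 7258.3 mm.
Per-layer scan time = 7258.3 / 5090 = 1.426 s.
Per-layer time = 1.426 + 15.2 = 16.626 s.
Build time = 1770 × 16.626 = 29428.02 s = 8.17 hours.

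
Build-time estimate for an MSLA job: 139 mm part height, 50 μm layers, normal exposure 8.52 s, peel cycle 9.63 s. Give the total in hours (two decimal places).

Number of layers: 139 / 0.05 → 2780 (rounded up).
Per-layer time = 8.52 + 9.63, so 18.15 s.
Build time: 2780 × 18.15 s = 50457 s, i.e. 14.02 hours.

14.02 hours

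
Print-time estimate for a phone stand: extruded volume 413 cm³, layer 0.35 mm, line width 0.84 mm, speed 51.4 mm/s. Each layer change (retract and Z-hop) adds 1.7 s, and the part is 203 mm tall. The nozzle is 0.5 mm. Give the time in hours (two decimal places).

Bead cross-section: 0.35 × 0.84 → 0.294 mm².
Path length: 413000 mm³ / 0.294 mm² → 1404761.9 mm.
Print-move time: 1404761.9 / 51.4 → 27330 s.
Layer count = ceil(203 / 0.35) = 580.
Non-print overhead = 580 × 1.7, so 986 s.
Altogether 27330 + 986 = 28316 s, i.e. 7.87 hours.

7.87 hours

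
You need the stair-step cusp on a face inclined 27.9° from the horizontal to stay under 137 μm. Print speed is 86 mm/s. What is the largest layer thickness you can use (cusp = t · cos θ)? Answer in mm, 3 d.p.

cos(27.9°) = 0.8838; t_max = 0.137/0.8838 = 0.155 mm.

0.155 mm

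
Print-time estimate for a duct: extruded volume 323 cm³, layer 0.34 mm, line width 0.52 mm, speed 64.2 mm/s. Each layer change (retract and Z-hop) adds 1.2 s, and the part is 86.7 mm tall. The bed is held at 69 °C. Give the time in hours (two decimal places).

Bead cross-section = 0.34 × 0.52 = 0.1768 mm².
Toolpath length = 323 cm³ / 0.1768 mm² = 323000 / 0.1768 = 1826923.1 mm.
Print-move time = 1826923.1 / 64.2, so 28456.7 s.
Layers = ⌈86.7/0.34⌉ = 255.
Layer-change overhead = 255 × 1.2, so 306 s.
Altogether 28456.7 + 306 = 28762.7 s, i.e. 7.99 hours.

7.99 hours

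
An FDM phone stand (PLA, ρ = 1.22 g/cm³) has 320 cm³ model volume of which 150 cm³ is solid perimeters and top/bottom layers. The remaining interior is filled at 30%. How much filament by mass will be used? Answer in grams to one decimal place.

Volume inside the shell: 320 − 150 → 170 cm³.
Infill volume = 0.30 × 170 = 51 cm³.
Total printed volume = 150 + 51 = 201 cm³.
Mass = 201 × 1.22 = 245.22 g.

245.2 g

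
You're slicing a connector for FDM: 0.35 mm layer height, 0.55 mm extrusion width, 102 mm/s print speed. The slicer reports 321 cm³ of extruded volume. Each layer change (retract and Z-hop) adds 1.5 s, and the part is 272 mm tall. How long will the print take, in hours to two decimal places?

4.87 hours

Extrusion cross-section = 0.35 × 0.55 = 0.1925 mm².
Path length: 321000 mm³ / 0.1925 mm² → 1667532.5 mm.
Time extruding: 1667532.5 / 102 → 16348.4 s.
Layers = ⌈272/0.35⌉ = 778.
Z-hop total: 778 × 1.5 → 1167 s.
Altogether 16348.4 + 1167 = 17515.4 s, i.e. 4.87 hours.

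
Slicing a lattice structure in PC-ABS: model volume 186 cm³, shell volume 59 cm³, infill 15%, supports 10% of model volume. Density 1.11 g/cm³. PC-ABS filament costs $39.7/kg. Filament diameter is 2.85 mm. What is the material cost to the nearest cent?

$4.26

Interior volume = 186 − 59 = 127 cm³.
Infill volume = 0.15 × 127, so 19.05 cm³.
Support = 0.10 × 186, so 18.6 cm³.
Deposited volume = 59 + 19.05 + 18.6 = 96.65 cm³.
Mass: 96.65 × 1.11 → 107.2815 g.
At $39.7/kg: 107.2815/1000 × 39.7 = $4.26.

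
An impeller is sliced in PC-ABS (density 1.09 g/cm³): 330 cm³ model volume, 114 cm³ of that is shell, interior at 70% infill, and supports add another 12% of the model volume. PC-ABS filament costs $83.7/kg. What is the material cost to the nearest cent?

Interior volume = 330 − 114 = 216 cm³.
Infill deposited = 0.70 × 216, so 151.2 cm³.
Support: 0.12 × 330 → 39.6 cm³.
Total printed volume = 114 + 151.2 + 39.6, so 304.8 cm³.
Mass = 304.8 × 1.09 = 332.232 g.
At $83.7/kg: 332.232/1000 × 83.7 = $27.81.

$27.81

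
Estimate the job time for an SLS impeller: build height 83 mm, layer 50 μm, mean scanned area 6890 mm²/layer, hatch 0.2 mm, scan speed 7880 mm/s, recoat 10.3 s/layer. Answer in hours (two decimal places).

6.77 hours

Layer count = ceil(83 / 0.05) = 1660.
Per-layer scan distance = 6890 / 0.2 = 34450 mm.
Scan time per layer = 34450 / 7880 = 4.3718 s.
Layer cycle = 4.3718 + 10.3 = 14.6718 s.
1660 layers × 14.6718 s/layer = 24355.188 s, i.e. 6.77 hours.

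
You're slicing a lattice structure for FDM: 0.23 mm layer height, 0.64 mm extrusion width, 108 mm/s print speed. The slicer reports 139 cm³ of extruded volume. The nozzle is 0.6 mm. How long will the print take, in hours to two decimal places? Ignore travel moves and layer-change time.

Extrusion cross-section: 0.23 × 0.64 → 0.1472 mm².
Path length: 139000 mm³ / 0.1472 mm² → 944293.5 mm.
Print-move time = 944293.5 / 108, so 8743.5 s.
8743.5 s = 2.43 hours.

2.43 hours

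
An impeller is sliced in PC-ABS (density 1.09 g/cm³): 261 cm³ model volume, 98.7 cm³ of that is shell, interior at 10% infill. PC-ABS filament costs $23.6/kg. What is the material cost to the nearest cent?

$2.96

Infill region = 261 − 98.7 = 162.3 cm³.
Deposited infill = 0.10 × 162.3, so 16.23 cm³.
Total printed volume: 98.7 + 16.23 → 114.93 cm³.
Mass = 114.93 × 1.09 = 125.2737 g.
Cost = 125.2737 g / 1000 × $23.6/kg = $2.96.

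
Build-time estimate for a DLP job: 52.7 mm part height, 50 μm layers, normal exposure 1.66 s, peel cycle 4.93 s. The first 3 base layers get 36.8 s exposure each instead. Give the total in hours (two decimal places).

Layer count = ceil(52.7 / 0.05) = 1054.
Bottom layers: 3 × (36.8 + 4.93) → 125.19 s.
Regular layers = 1051 × (1.66 + 4.93), so 6926.09 s.
Total = 125.19 + 6926.09 = 7051.28 s = 1.96 hours.

1.96 hours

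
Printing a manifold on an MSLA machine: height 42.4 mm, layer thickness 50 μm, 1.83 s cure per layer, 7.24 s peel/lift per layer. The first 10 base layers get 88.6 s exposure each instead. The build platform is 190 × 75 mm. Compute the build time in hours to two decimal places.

Layers = ⌈42.4/0.05⌉ = 848.
Bottom layers = 10 × (88.6 + 7.24) = 958.4 s.
Regular layers = 838 × (1.83 + 7.24) = 7600.66 s.
Sum: 958.4 + 7600.66 = 8559.06 s → 2.38 hours.

2.38 hours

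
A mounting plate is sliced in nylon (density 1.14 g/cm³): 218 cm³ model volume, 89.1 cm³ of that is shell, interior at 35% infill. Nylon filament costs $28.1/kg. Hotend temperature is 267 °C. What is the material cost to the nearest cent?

$4.30

Infill region: 218 − 89.1 → 128.9 cm³.
Infill volume = 0.35 × 128.9, so 45.115 cm³.
Total extruded = 89.1 + 45.115, so 134.215 cm³.
Mass = 134.215 × 1.14 = 153.0051 g.
Cost = 153.0051 g / 1000 × $28.1/kg = $4.30.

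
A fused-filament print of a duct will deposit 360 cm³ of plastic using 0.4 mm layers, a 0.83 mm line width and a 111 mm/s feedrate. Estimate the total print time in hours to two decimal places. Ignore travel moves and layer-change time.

2.71 hours

Line area: 0.4 × 0.83 → 0.332 mm².
Path length: 360000 mm³ / 0.332 mm² → 1084337.3 mm.
Time extruding: 1084337.3 / 111 → 9768.8 s.
Converting: 9768.8 s = 2.71 hours.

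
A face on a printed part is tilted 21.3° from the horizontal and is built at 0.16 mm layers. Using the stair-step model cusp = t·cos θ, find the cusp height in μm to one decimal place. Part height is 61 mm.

cos(21.3°) = 0.9317, so cusp = 0.16 × 0.9317 = 0.149072 mm → 149.1 μm.

149.1 μm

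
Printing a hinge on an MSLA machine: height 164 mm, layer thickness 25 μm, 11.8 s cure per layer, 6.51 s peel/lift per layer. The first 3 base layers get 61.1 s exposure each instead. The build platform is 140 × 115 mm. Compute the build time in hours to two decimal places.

33.41 hours

Layers = ⌈164/0.025⌉ = 6560.
Burn-in layers = 3 × (61.1 + 6.51), so 202.83 s.
Remaining layers: 6557 × (11.8 + 6.51) → 120058.67 s.
Sum: 202.83 + 120058.67 = 120261.5 s → 33.41 hours.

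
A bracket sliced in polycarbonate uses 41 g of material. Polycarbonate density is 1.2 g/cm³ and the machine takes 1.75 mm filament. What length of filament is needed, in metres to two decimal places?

Volume = 41 g / 1.2 g·cm⁻³ = 34.1667 cm³ = 34166.7 mm³.
Cross-section of 1.75 mm filament: π·(1.75/2)² = 2.4053 mm².
Length = 34166.7 / 2.4053 = 14204.76 mm = 14.20 m.

14.20 m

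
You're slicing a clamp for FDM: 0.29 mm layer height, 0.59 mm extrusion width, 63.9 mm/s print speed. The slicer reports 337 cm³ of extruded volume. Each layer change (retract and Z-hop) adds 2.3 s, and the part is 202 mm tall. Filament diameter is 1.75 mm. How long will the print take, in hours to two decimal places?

9.01 hours

Extrusion cross-section: 0.29 × 0.59 → 0.1711 mm².
Total extruded path = 337000/0.1711 = 1969608.4 mm.
Print-move time: 1969608.4 / 63.9 → 30823.3 s.
Layers = ⌈202/0.29⌉ = 697.
Z-hop total = 697 × 2.3 = 1603.1 s.
Altogether 30823.3 + 1603.1 = 32426.4 s, i.e. 9.01 hours.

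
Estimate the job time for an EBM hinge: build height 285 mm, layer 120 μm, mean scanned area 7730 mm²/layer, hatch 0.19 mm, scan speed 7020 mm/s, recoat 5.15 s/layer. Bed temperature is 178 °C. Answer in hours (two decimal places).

Layer count = ceil(285 / 0.12) = 2375.
Scan path per layer = 7730 / 0.19, so 40684.2 mm.
Per-layer scan time: 40684.2 / 7020 → 5.7955 s.
Time per layer = 5.7955 + 5.15, so 10.9455 s.
Total: 2375 × 10.9455 s = 25995.5625 s → 7.22 hours.

7.22 hours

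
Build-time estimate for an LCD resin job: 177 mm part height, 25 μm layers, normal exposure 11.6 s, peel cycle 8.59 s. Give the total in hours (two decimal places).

Number of layers: 177 / 0.025 → 7080 (rounded up).
Per-layer time = 11.6 + 8.59, so 20.19 s.
Build time: 7080 × 20.19 s = 142945.2 s, i.e. 39.71 hours.

39.71 hours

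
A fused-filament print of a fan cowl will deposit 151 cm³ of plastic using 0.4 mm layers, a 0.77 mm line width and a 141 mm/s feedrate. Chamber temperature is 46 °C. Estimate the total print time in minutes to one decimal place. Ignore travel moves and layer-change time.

58.0 minutes

Bead cross-section = 0.4 × 0.77, so 0.308 mm².
Toolpath length = 151 cm³ / 0.308 mm² = 151000 / 0.308 = 490259.7 mm.
Extrusion time = 490259.7 / 141 = 3477 s.
That's 3477 s → 58.0 minutes.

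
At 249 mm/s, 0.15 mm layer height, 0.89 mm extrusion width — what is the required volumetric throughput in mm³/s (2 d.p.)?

Extrusion cross-section = 0.15 × 0.89 = 0.1335 mm².
Q = v·A = 249 × 0.1335 = 33.24 mm³/s.

33.24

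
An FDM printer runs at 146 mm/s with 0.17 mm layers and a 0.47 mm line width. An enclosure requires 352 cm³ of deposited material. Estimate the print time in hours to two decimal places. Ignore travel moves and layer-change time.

8.38 hours

Line area = 0.17 × 0.47, so 0.0799 mm².
Total extruded path = 352000/0.0799 = 4405506.9 mm.
Extrusion time: 4405506.9 / 146 → 30174.7 s.
Converting: 30174.7 s = 8.38 hours.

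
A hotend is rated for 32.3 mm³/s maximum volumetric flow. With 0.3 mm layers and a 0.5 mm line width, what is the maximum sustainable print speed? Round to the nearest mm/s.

Extrusion cross-section = 0.3 × 0.5, so 0.15 mm².
Max speed = 32.3 / 0.15 = 215.33 ≈ 215 mm/s.

215 mm/s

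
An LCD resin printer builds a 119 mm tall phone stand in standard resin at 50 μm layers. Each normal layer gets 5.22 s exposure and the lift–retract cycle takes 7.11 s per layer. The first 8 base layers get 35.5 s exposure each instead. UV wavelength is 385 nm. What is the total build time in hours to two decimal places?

8.22 hours

Layers = ⌈119/0.05⌉ = 2380.
Burn-in layers: 8 × (35.5 + 7.11) → 340.88 s.
Remaining layers = 2372 × (5.22 + 7.11), so 29246.76 s.
Sum: 340.88 + 29246.76 = 29587.64 s → 8.22 hours.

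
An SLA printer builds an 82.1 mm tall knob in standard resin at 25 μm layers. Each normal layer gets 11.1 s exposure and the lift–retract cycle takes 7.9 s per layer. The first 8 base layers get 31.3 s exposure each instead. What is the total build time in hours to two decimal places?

17.38 hours

Layer count = ceil(82.1 / 0.025) = 3284.
Bottom layers = 8 × (31.3 + 7.9), so 313.6 s.
Remaining layers = 3276 × (11.1 + 7.9), so 62244 s.
Sum: 313.6 + 62244 = 62557.6 s → 17.38 hours.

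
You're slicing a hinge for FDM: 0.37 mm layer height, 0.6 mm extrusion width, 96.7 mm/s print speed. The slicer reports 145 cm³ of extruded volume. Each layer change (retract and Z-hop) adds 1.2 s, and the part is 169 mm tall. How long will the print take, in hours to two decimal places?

2.03 hours

Bead cross-section: 0.37 × 0.6 → 0.222 mm².
Total extruded path = 145000/0.222 = 653153.2 mm.
Time extruding: 653153.2 / 96.7 → 6754.4 s.
Number of layers: 169 / 0.37 → 457 (rounded up).
Z-hop total: 457 × 1.2 → 548.4 s.
Altogether 6754.4 + 548.4 = 7302.8 s, i.e. 2.03 hours.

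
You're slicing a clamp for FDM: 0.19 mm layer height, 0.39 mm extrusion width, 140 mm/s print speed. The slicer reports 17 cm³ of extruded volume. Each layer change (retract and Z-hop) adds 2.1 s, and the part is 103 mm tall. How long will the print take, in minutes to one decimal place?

46.3 minutes

Extrusion cross-section = 0.19 × 0.39, so 0.0741 mm².
Path length: 17000 mm³ / 0.0741 mm² → 229419.7 mm.
Time extruding = 229419.7 / 140 = 1638.7 s.
Layer count = ceil(103 / 0.19) = 543.
Non-print overhead = 543 × 2.1 = 1140.3 s.
Altogether 1638.7 + 1140.3 = 2779 s, i.e. 46.3 minutes.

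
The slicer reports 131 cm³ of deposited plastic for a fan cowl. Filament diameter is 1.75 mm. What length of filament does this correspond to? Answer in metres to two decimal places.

54.46 m

Cross-section of 1.75 mm filament: π·(1.75/2)² = 2.4053 mm².
Length = 131 cm³ / 2.4053 mm² = 131000 / 2.4053 = 54463.06 mm = 54.46 m.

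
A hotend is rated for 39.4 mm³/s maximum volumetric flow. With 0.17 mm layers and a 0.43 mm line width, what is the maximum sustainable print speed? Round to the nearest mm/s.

539 mm/s

A = 0.17 × 0.43, so 0.0731 mm².
v_max = Q/A = 39.4/0.0731 = 538.99 mm/s → 539 mm/s.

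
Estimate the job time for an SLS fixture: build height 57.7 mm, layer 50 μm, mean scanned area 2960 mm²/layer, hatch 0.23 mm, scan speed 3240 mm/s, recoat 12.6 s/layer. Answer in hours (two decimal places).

5.31 hours

Layers = ⌈57.7/0.05⌉ = 1154.
Hatch length per layer = 2960 / 0.23, so 12869.6 mm.
Scan time per layer = 12869.6 / 3240 = 3.9721 s.
Time per layer = 3.9721 + 12.6, so 16.5721 s.
Total: 1154 × 16.5721 s = 19124.2034 s → 5.31 hours.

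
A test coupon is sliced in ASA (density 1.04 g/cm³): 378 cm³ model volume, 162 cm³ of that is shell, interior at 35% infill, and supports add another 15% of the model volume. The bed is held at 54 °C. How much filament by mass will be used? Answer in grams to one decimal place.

306.1 g

Interior volume: 378 − 162 → 216 cm³.
Infill deposited = 0.35 × 216 = 75.6 cm³.
Support = 0.15 × 378, so 56.7 cm³.
Deposited volume = 162 + 75.6 + 56.7, so 294.3 cm³.
Mass = 294.3 × 1.04 = 306.072 g.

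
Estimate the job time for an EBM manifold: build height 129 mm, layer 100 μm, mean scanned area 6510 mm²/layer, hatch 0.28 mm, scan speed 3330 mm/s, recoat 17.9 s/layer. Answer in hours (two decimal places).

Layer count = ceil(129 / 0.1) = 1290.
Per-layer scan distance: 6510 / 0.28 → 23250 mm.
Scan time per layer: 23250 / 3330 → 6.982 s.
Time per layer: 6.982 + 17.9 → 24.882 s.
1290 layers × 24.882 s/layer = 32097.78 s, i.e. 8.92 hours.

8.92 hours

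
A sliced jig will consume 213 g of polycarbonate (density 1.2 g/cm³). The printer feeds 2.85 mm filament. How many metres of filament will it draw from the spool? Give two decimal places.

Extruded volume: 213/1.2 = 177.5 cm³ (177500 mm³).
A = π r² = π × 1.425² = 6.3794 mm².
Length = 177500 / 6.3794 = 27823.93 mm = 27.82 m.

27.82 m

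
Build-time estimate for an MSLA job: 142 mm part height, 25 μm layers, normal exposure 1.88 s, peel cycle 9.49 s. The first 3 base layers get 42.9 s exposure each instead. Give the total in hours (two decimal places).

17.97 hours

Layer count = ceil(142 / 0.025) = 5680.
Base layers = 3 × (42.9 + 9.49) = 157.17 s.
Remaining layers: 5677 × (1.88 + 9.49) → 64547.49 s.
Sum: 157.17 + 64547.49 = 64704.66 s → 17.97 hours.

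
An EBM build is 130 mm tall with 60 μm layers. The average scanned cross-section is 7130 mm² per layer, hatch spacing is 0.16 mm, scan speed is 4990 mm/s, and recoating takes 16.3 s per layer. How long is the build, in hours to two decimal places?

15.19 hours

Number of layers: 130 / 0.06 → 2167 (rounded up).
Scan path per layer = 7130 / 0.16, so 44562.5 mm.
Beam time per layer = 44562.5 / 4990 = 8.9304 s.
Per-layer time: 8.9304 + 16.3 → 25.2304 s.
Total: 2167 × 25.2304 s = 54674.2768 s → 15.19 hours.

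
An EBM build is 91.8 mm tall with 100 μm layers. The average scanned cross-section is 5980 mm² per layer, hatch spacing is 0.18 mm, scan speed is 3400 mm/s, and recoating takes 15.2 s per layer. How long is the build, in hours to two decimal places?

6.37 hours

Layer count = ceil(91.8 / 0.1) = 918.
Scan path per layer = 5980 / 0.18, so 33222.2 mm.
Scan time per layer = 33222.2 / 3400 = 9.7712 s.
Layer cycle = 9.7712 + 15.2, so 24.9712 s.
Total: 918 × 24.9712 s = 22923.5616 s → 6.37 hours.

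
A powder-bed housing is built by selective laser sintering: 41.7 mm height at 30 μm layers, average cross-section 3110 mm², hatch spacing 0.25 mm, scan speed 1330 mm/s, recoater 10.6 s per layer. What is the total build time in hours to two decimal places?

Layer count = ceil(41.7 / 0.03) = 1390.
Hatch length per layer = 3110 / 0.25 = 12440 mm.
Per-layer scan time: 12440 / 1330 → 9.3534 s.
Time per layer = 9.3534 + 10.6 = 19.9534 s.
Total: 1390 × 19.9534 s = 27735.226 s → 7.70 hours.

7.70 hours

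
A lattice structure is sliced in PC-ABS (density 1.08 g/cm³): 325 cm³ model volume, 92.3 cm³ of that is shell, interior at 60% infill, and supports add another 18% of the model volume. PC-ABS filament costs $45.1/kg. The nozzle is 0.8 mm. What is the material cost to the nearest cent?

Interior volume: 325 − 92.3 → 232.7 cm³.
Deposited infill: 0.60 × 232.7 → 139.62 cm³.
Support = 0.18 × 325, so 58.5 cm³.
Total extruded: 92.3 + 139.62 + 58.5 → 290.42 cm³.
Mass = 290.42 × 1.08, so 313.6536 g.
Cost = 313.6536 g / 1000 × $45.1/kg = $14.15.

$14.15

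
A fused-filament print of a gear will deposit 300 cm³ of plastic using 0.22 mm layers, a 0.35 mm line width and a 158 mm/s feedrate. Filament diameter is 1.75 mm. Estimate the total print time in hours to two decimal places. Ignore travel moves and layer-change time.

6.85 hours

Extrusion cross-section: 0.22 × 0.35 → 0.077 mm².
Total extruded path = 300000/0.077 = 3896103.9 mm.
Print-move time: 3896103.9 / 158 → 24658.9 s.
Converting: 24658.9 s = 6.85 hours.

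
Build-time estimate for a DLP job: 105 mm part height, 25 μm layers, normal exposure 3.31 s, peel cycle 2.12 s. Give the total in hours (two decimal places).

Layer count = ceil(105 / 0.025) = 4200.
Per-layer time = 3.31 + 2.12, so 5.43 s.
Build time: 4200 × 5.43 s = 22806 s, i.e. 6.34 hours.

6.34 hours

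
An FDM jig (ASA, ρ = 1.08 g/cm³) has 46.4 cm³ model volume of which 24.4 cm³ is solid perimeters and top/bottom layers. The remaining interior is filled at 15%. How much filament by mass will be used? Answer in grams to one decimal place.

Volume inside the shell = 46.4 − 24.4 = 22 cm³.
Infill deposited: 0.15 × 22 → 3.3 cm³.
Total extruded = 24.4 + 3.3, so 27.7 cm³.
Mass: 27.7 × 1.08 → 29.916 g.

29.9 g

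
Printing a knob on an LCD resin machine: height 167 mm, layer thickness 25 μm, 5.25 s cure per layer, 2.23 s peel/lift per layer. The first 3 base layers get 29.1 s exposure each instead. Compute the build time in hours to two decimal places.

Layer count = ceil(167 / 0.025) = 6680.
Bottom layers: 3 × (29.1 + 2.23) → 93.99 s.
Remaining layers = 6677 × (5.25 + 2.23) = 49943.96 s.
Total = 93.99 + 49943.96 = 50037.95 s = 13.90 hours.

13.90 hours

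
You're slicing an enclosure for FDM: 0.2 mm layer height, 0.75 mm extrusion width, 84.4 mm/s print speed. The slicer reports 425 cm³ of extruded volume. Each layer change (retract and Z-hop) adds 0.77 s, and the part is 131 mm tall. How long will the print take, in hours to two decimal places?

9.47 hours

Extrusion cross-section = 0.2 × 0.75, so 0.15 mm².
Path length: 425000 mm³ / 0.15 mm² → 2833333.3 mm.
Print-move time = 2833333.3 / 84.4 = 33570.3 s.
Layers = ⌈131/0.2⌉ = 655.
Z-hop total = 655 × 0.77, so 504.35 s.
Total = 33570.3 + 504.35 = 34074.65 s = 9.47 hours.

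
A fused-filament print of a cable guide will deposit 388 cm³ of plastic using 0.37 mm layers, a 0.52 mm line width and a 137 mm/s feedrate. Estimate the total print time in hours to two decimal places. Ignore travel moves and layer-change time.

4.09 hours

Bead cross-section = 0.37 × 0.52, so 0.1924 mm².
Path length: 388000 mm³ / 0.1924 mm² → 2016632 mm.
Print-move time: 2016632 / 137 → 14719.9 s.
14719.9 s = 4.09 hours.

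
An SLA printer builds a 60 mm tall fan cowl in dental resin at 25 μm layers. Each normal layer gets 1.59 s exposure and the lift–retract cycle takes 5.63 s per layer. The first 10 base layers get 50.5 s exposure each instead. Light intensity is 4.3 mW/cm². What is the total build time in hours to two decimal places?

Number of layers: 60 / 0.025 → 2400 (rounded up).
Burn-in layers = 10 × (50.5 + 5.63) = 561.3 s.
Regular layers = 2390 × (1.59 + 5.63), so 17255.8 s.
Sum: 561.3 + 17255.8 = 17817.1 s → 4.95 hours.

4.95 hours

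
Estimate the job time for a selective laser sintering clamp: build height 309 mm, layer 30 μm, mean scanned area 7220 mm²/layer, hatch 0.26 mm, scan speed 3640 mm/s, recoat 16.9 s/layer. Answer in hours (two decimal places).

70.18 hours

Layers = ⌈309/0.03⌉ = 10300.
Per-layer scan distance = 7220 / 0.26, so 27769.2 mm.
Laser time per layer = 27769.2 / 3640 = 7.6289 s.
Time per layer = 7.6289 + 16.9, so 24.5289 s.
Total: 10300 × 24.5289 s = 252647.67 s → 70.18 hours.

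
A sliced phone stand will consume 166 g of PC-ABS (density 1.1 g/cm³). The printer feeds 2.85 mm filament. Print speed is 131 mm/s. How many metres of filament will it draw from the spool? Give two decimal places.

Extruded volume: 166/1.1 = 150.9091 cm³ (150909.1 mm³).
Filament cross-section = π × (2.85/2)² = 6.3794 mm².
L = V/A = 150909.1/6.3794 = 23655.69 mm → 23.66 m.

23.66 m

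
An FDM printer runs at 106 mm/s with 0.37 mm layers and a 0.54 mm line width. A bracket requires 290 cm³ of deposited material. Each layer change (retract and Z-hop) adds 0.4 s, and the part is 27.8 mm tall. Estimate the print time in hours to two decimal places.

Line area: 0.37 × 0.54 → 0.1998 mm².
Toolpath length = 290 cm³ / 0.1998 mm² = 290000 / 0.1998 = 1451451.5 mm.
Extrusion time = 1451451.5 / 106, so 13692.9 s.
Layers = ⌈27.8/0.37⌉ = 76.
Non-print overhead = 76 × 0.4, so 30.4 s.
Altogether 13692.9 + 30.4 = 13723.3 s, i.e. 3.81 hours.

3.81 hours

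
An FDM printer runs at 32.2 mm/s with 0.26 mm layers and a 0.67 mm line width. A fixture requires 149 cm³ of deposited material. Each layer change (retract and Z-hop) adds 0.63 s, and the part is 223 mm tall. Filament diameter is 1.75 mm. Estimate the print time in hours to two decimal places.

7.53 hours

Bead cross-section = 0.26 × 0.67 = 0.1742 mm².
Toolpath length = 149 cm³ / 0.1742 mm² = 149000 / 0.1742 = 855338.7 mm.
Print-move time = 855338.7 / 32.2, so 26563.3 s.
Number of layers: 223 / 0.26 → 858 (rounded up).
Z-hop total = 858 × 0.63 = 540.54 s.
Altogether 26563.3 + 540.54 = 27103.84 s, i.e. 7.53 hours.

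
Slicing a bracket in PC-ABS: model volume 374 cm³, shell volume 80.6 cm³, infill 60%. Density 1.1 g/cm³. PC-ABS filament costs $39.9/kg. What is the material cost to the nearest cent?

Interior volume = 374 − 80.6 = 293.4 cm³.
Deposited infill = 0.60 × 293.4, so 176.04 cm³.
Total printed volume = 80.6 + 176.04, so 256.64 cm³.
Mass = 256.64 × 1.1 = 282.304 g.
Cost = 282.304 g / 1000 × $39.9/kg = $11.26.

$11.26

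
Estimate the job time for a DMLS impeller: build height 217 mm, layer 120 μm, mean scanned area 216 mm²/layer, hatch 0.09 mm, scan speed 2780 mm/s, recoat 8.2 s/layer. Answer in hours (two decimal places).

4.55 hours

Layers = ⌈217/0.12⌉ = 1809.
Scan path per layer: 216 / 0.09 → 2400 mm.
Scan time per layer = 2400 / 2780, so 0.8633 s.
Per-layer time = 0.8633 + 8.2 = 9.0633 s.
Build time = 1809 × 9.0633 = 16395.5097 s = 4.55 hours.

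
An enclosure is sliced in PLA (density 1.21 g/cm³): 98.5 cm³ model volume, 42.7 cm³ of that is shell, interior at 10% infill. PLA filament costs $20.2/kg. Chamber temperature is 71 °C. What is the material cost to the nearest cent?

Interior volume = 98.5 − 42.7, so 55.8 cm³.
Infill deposited = 0.10 × 55.8, so 5.58 cm³.
Total printed volume = 42.7 + 5.58 = 48.28 cm³.
Mass = 48.28 × 1.21 = 58.4188 g.
At $20.2/kg: 58.4188/1000 × 20.2 = $1.18.

$1.18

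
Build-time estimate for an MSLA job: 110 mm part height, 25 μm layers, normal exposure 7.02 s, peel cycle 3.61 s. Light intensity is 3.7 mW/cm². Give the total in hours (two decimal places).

Layer count = ceil(110 / 0.025) = 4400.
Each layer takes = 7.02 + 3.61 = 10.63 s.
Build time: 4400 × 10.63 s = 46772 s, i.e. 12.99 hours.

12.99 hours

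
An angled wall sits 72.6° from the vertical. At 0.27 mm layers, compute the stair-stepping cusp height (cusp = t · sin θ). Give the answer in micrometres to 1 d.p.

h_c = t·sin θ = 0.27 × 0.9542 = 0.257634 mm (257.6 μm).

257.6 μm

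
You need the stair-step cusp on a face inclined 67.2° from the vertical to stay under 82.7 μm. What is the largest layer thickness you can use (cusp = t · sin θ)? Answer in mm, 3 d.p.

0.090 mm

Layer height = cusp / sin(67.2°) = 0.0827 / 0.9219 = 0.090 mm.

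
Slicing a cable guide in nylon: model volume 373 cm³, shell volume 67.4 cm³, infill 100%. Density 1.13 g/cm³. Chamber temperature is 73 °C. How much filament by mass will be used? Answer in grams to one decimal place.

421.5 g

Volume inside the shell = 373 − 67.4, so 305.6 cm³.
Deposited infill = 1.00 × 305.6, so 305.6 cm³.
Total extruded = 67.4 + 305.6 = 373 cm³.
Mass: 373 × 1.13 → 421.49 g.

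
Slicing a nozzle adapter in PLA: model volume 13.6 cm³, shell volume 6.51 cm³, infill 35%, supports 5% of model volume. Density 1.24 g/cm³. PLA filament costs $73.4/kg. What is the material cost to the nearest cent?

Volume inside the shell: 13.6 − 6.51 → 7.09 cm³.
Infill volume = 0.35 × 7.09 = 2.4815 cm³.
Support = 0.05 × 13.6, so 0.68 cm³.
Total printed volume = 6.51 + 2.4815 + 0.68, so 9.6715 cm³.
Mass = 9.6715 × 1.24 = 11.99266 g.
At $73.4/kg: 11.99266/1000 × 73.4 = $0.88.

$0.88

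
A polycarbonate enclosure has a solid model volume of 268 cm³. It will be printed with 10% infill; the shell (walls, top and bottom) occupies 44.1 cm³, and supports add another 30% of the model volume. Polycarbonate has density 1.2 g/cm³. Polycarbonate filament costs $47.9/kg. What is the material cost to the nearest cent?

Infill region: 268 − 44.1 → 223.9 cm³.
Infill deposited: 0.10 × 223.9 → 22.39 cm³.
Support = 0.30 × 268, so 80.4 cm³.
Total printed volume = 44.1 + 22.39 + 80.4, so 146.89 cm³.
Mass = 146.89 × 1.2 = 176.268 g.
At $47.9/kg: 176.268/1000 × 47.9 = $8.44.

$8.44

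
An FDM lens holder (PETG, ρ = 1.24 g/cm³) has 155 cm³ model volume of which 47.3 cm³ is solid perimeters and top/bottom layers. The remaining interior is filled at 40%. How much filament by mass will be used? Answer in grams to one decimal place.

Interior volume = 155 − 47.3, so 107.7 cm³.
Infill deposited: 0.40 × 107.7 → 43.08 cm³.
Deposited volume = 47.3 + 43.08, so 90.38 cm³.
Mass = 90.38 × 1.24, so 112.0712 g.

112.1 g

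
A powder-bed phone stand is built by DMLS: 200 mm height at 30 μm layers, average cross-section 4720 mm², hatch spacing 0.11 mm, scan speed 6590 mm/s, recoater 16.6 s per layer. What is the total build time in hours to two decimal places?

Layers = ⌈200/0.03⌉ = 6667.
Hatch length per layer = 4720 / 0.11 = 42909.1 mm.
Per-layer scan time: 42909.1 / 6590 → 6.5112 s.
Time per layer = 6.5112 + 16.6 = 23.1112 s.
Build time = 6667 × 23.1112 = 154082.3704 s = 42.80 hours.

42.80 hours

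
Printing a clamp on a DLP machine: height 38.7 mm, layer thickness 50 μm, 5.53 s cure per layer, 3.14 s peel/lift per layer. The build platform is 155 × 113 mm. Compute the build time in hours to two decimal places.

Number of layers: 38.7 / 0.05 → 774 (rounded up).
Cycle time = 5.53 + 3.14 = 8.67 s.
Build time: 774 × 8.67 s = 6710.58 s, i.e. 1.86 hours.

1.86 hours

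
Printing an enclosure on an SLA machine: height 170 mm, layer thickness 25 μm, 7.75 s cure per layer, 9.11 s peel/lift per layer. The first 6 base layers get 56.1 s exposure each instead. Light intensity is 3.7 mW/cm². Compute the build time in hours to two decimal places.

Number of layers: 170 / 0.025 → 6800 (rounded up).
Bottom layers = 6 × (56.1 + 9.11) = 391.26 s.
Remaining layers = 6794 × (7.75 + 9.11), so 114546.84 s.
Sum: 391.26 + 114546.84 = 114938.1 s → 31.93 hours.

31.93 hours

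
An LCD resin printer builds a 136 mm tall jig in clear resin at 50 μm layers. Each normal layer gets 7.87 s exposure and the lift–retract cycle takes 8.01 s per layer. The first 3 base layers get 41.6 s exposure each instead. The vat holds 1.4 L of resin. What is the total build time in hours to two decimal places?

Layer count = ceil(136 / 0.05) = 2720.
Bottom layers = 3 × (41.6 + 8.01) = 148.83 s.
Regular layers = 2717 × (7.87 + 8.01), so 43145.96 s.
Total = 148.83 + 43145.96 = 43294.79 s = 12.03 hours.

12.03 hours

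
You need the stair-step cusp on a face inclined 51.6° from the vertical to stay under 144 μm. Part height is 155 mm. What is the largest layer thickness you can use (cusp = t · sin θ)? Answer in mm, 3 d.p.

0.184 mm

Layer height = cusp / sin(51.6°) = 0.144 / 0.7837 = 0.184 mm.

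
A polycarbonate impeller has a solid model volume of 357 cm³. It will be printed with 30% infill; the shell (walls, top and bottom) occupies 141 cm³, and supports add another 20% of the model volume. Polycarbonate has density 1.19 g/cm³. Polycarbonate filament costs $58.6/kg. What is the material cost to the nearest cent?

Infill region = 357 − 141, so 216 cm³.
Infill volume = 0.30 × 216 = 64.8 cm³.
Support = 0.20 × 357, so 71.4 cm³.
Deposited volume: 141 + 64.8 + 71.4 → 277.2 cm³.
Mass = 277.2 × 1.19, so 329.868 g.
Cost = 329.868 g / 1000 × $58.6/kg = $19.33.

$19.33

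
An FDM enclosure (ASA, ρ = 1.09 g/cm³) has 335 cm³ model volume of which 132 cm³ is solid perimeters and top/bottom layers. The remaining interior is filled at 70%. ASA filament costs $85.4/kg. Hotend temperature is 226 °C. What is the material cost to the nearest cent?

Infill region: 335 − 132 → 203 cm³.
Deposited infill = 0.70 × 203 = 142.1 cm³.
Total extruded = 132 + 142.1, so 274.1 cm³.
Mass = 274.1 × 1.09 = 298.769 g.
Cost = 298.769 g / 1000 × $85.4/kg = $25.51.

$25.51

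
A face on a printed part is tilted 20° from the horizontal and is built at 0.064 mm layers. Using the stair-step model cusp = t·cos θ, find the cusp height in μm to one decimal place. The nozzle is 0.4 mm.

60.1 μm

h_c = t·cos θ = 0.064 × 0.9397 = 0.060141 mm (60.1 μm).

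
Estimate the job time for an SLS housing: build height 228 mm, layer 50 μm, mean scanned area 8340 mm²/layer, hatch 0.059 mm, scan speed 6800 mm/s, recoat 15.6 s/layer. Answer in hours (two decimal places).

Layers = ⌈228/0.05⌉ = 4560.
Hatch length per layer: 8340 / 0.059 → 141355.9 mm.
Laser time per layer = 141355.9 / 6800 = 20.7876 s.
Per-layer time = 20.7876 + 15.6, so 36.3876 s.
Build time = 4560 × 36.3876 = 165927.456 s = 46.09 hours.

46.09 hours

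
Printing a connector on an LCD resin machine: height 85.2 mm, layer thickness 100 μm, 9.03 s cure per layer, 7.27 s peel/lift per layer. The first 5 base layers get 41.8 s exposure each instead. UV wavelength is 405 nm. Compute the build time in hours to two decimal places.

3.90 hours

Number of layers: 85.2 / 0.1 → 852 (rounded up).
Burn-in layers = 5 × (41.8 + 7.27), so 245.35 s.
Remaining layers: 847 × (9.03 + 7.27) → 13806.1 s.
Total = 245.35 + 13806.1 = 14051.45 s = 3.90 hours.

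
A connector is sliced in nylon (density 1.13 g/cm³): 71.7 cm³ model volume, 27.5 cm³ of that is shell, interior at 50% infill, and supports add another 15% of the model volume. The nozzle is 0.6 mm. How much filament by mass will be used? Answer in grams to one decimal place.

Infill region: 71.7 − 27.5 → 44.2 cm³.
Infill volume: 0.50 × 44.2 → 22.1 cm³.
Support = 0.15 × 71.7 = 10.755 cm³.
Total extruded: 27.5 + 22.1 + 10.755 → 60.355 cm³.
Mass = 60.355 × 1.13, so 68.20115 g.

68.2 g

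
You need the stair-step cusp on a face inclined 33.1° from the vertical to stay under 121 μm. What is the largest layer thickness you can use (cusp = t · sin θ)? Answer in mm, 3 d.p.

Layer height = cusp / sin(33.1°) = 0.121 / 0.5461 = 0.222 mm.

0.222 mm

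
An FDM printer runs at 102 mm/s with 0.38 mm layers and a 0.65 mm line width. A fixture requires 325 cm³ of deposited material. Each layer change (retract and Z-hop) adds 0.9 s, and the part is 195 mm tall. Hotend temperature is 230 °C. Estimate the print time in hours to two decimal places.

3.71 hours

Extrusion cross-section = 0.38 × 0.65 = 0.247 mm².
Total extruded path = 325000/0.247 = 1315789.5 mm.
Extrusion time: 1315789.5 / 102 → 12899.9 s.
Layers = ⌈195/0.38⌉ = 514.
Z-hop total = 514 × 0.9, so 462.6 s.
Altogether 12899.9 + 462.6 = 13362.5 s, i.e. 3.71 hours.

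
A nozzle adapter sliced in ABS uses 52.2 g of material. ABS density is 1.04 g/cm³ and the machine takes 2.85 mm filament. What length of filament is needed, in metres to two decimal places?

7.87 m

Volume = 52.2 g / 1.04 g·cm⁻³ = 50.1923 cm³ = 50192.3 mm³.
Cross-section of 2.85 mm filament: π·(2.85/2)² = 6.3794 mm².
Length = 50192.3 / 6.3794 = 7867.87 mm = 7.87 m.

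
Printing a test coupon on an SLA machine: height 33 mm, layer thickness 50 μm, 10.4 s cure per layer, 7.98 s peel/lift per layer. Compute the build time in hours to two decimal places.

3.37 hours

Layer count = ceil(33 / 0.05) = 660.
Cycle time = 10.4 + 7.98, so 18.38 s.
Build time: 660 × 18.38 s = 12130.8 s, i.e. 3.37 hours.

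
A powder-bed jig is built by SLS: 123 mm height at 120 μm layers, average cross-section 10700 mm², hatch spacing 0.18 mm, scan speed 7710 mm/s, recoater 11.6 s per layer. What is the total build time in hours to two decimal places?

5.50 hours

Layer count = ceil(123 / 0.12) = 1025.
Hatch length per layer = 10700 / 0.18 = 59444.4 mm.
Laser time per layer = 59444.4 / 7710 = 7.71 s.
Time per layer = 7.71 + 11.6, so 19.31 s.
Build time = 1025 × 19.31 = 19792.75 s = 5.50 hours.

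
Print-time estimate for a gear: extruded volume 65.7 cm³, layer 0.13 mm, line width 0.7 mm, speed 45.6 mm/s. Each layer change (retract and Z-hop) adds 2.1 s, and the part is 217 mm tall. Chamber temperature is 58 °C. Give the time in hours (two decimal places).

Bead cross-section: 0.13 × 0.7 → 0.091 mm².
Total extruded path = 65700/0.091 = 721978 mm.
Print-move time = 721978 / 45.6 = 15832.9 s.
Layers = ⌈217/0.13⌉ = 1670.
Non-print overhead: 1670 × 2.1 → 3507 s.
Total = 15832.9 + 3507 = 19339.9 s = 5.37 hours.

5.37 hours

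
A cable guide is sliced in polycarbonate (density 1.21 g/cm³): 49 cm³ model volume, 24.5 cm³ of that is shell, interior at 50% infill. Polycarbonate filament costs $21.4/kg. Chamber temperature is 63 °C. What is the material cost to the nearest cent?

$0.95

Infill region = 49 − 24.5, so 24.5 cm³.
Infill deposited = 0.50 × 24.5, so 12.25 cm³.
Total extruded = 24.5 + 12.25, so 36.75 cm³.
Mass = 36.75 × 1.21 = 44.4675 g.
At $21.4/kg: 44.4675/1000 × 21.4 = $0.95.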